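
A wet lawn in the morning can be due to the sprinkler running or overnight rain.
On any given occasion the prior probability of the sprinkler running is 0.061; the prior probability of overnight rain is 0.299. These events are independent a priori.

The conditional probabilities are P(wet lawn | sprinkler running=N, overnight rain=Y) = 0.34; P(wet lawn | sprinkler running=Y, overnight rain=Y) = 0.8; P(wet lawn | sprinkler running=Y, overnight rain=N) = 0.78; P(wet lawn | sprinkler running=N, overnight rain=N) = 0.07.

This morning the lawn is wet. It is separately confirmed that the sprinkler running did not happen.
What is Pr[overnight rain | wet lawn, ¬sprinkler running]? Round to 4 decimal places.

Pr[overnight rain | wet lawn, ¬sprinkler running] ≈ 0.6745

P(wet lawn | ¬sprinkler running) = 0.07·0.701 + 0.34·0.299 = 0.049070 + 0.101660 = 0.150730
Of this, 0.101660 comes from 0.34·0.299 (the overnight rain=true cases).
P(overnight rain | wet lawn, ¬sprinkler running) = 0.101660 / 0.150730 ≈ 0.6745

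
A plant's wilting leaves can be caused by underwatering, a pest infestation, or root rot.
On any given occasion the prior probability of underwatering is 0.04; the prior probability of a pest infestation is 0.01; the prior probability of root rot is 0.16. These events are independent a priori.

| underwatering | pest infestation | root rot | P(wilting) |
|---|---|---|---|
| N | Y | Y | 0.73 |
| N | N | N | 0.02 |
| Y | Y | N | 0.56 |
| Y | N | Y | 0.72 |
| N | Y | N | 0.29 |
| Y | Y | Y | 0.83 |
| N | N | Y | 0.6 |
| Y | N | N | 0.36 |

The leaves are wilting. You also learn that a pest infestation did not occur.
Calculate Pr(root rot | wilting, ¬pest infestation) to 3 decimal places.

Enumerate the 4 (underwatering, root rot) configurations and weight by the priors:
  P(wilting | ¬pest infestation) = 0.02*0.96*0.84 + 0.6*0.96*0.16 + 0.36*0.04*0.84 + 0.72*0.04*0.16
        = 0.016128 + 0.092160 + 0.012096 + 0.004608 = 0.124992
The terms with root rot present sum to 0.096768, so
  P(root rot | wilting, ¬pest infestation) = 0.096768 / 0.124992 ≈ 0.774

Pr(root rot | wilting, ¬pest infestation) ≈ 0.774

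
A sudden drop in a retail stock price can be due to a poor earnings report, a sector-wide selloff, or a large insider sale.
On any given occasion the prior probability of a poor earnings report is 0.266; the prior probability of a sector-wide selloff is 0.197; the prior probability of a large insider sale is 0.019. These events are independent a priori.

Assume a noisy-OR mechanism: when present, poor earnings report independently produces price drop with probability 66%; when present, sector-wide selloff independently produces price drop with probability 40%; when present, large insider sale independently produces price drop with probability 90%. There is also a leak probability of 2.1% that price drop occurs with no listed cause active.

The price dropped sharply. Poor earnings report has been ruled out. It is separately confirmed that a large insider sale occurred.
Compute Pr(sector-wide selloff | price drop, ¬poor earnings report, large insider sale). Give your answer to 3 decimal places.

Under noisy-OR, P(price drop | causes) = 1 − (1−0.021)·∏(1−qᵢ) over the active causes.
P(price drop | ¬poor earnings report, large insider sale) = 0.9021·0.803 + 0.94126·0.197 = 0.724386 + 0.185428 = 0.909814
The sector-wide selloff-present share is 0.94126·0.197 = 0.185428.
Hence the posterior is 0.185428/0.909814 ≈ 0.204.

Pr(sector-wide selloff | price drop, ¬poor earnings report, large insider sale) ≈ 0.204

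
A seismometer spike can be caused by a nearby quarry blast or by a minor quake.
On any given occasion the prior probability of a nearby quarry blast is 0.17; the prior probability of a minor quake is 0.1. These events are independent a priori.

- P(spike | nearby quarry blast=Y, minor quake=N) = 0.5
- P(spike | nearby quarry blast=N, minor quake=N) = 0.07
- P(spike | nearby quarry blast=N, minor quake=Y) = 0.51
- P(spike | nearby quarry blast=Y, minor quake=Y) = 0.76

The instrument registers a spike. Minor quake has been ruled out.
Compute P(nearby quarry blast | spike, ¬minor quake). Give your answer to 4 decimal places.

P(nearby quarry blast | spike, ¬minor quake) ≈ 0.5940

Numerator (weight on configurations with nearby quarry blast): 0.5·0.17 = 0.085000
Denominator P(spike | ¬minor quake): 0.07·0.83 + 0.5·0.17 = 0.143100
P(nearby quarry blast | spike, ¬minor quake) = 0.085000/0.143100 ≈ 0.5940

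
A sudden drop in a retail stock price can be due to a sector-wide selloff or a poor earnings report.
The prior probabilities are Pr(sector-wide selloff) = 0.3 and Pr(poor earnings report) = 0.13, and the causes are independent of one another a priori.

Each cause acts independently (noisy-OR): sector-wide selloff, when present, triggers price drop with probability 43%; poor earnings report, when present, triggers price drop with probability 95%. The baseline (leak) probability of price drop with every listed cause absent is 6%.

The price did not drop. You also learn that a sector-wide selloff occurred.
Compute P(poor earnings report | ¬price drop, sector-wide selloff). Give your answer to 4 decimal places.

Under noisy-OR, P(price drop | causes) = 1 − (1−0.06)·∏(1−qᵢ) over the active causes.
Enumerate both values of poor earnings report and weight by the priors:
  P(¬price drop | sector-wide selloff) = 0.5358×0.87 + 0.02679×0.13
        = 0.466146 + 0.003483 = 0.469629
The terms with poor earnings report present sum to 0.003483, so
  P(poor earnings report | ¬price drop, sector-wide selloff) = 0.003483 / 0.469629 ≈ 0.0074

P(poor earnings report | ¬price drop, sector-wide selloff) ≈ 0.0074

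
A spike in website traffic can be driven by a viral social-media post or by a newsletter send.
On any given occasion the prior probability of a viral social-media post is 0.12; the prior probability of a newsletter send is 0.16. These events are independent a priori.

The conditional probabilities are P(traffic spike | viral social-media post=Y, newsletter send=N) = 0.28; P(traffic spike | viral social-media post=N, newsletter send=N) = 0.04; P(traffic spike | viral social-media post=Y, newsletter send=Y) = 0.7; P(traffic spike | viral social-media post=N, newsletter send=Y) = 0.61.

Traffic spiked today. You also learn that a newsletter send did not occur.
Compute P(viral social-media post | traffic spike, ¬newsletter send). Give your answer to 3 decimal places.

Enumerate both values of viral social-media post and weight by the priors:
  P(traffic spike | ¬newsletter send) = 0.04·0.88 + 0.28·0.12
        = 0.035200 + 0.033600 = 0.068800
Configurations with viral social-media post contribute 0.033600, so
  P(viral social-media post | traffic spike, ¬newsletter send) = 0.033600 / 0.068800 ≈ 0.488

P(viral social-media post | traffic spike, ¬newsletter send) ≈ 0.488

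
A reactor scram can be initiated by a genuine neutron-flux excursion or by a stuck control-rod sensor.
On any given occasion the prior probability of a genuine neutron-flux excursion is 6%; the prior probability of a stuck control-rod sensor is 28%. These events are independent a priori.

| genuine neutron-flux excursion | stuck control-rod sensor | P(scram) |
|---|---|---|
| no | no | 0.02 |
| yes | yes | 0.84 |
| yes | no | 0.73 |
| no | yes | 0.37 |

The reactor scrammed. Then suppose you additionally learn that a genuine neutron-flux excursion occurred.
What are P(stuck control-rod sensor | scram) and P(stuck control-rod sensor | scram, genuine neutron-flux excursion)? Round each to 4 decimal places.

P(stuck control-rod sensor | scram) ≈ 0.7121; P(stuck control-rod sensor | scram, genuine neutron-flux excursion) ≈ 0.3091

Numerator (weight on configurations with stuck control-rod sensor): 0.097384 + 0.014112 = 0.111496
Normalizer over all consistent configurations: 0.02×0.94×0.72 + 0.37×0.94×0.28 + 0.73×0.06×0.72 + 0.84×0.06×0.28 = 0.156568
Posterior = 0.111496 / 0.156568 ≈ 0.7121

With the extra evidence:
Numerator (weight on configurations with stuck control-rod sensor): 0.84·0.28 = 0.235200
The normalizing constant is 0.73·0.72 + 0.84·0.28 = 0.760800
Posterior = 0.235200 / 0.760800 ≈ 0.3091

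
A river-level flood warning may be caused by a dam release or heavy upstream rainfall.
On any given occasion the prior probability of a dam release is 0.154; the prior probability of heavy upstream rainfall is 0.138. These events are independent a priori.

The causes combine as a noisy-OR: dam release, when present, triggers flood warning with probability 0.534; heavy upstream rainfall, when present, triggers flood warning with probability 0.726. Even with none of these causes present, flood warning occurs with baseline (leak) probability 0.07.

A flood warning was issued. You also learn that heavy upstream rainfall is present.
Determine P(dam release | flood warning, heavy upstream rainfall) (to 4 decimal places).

Under noisy-OR, P(flood warning | causes) = 1 − (1−0.07)·∏(1−qᵢ) over the active causes.
Sum P(flood warning|·) weighted by the priors over both values of dam release:
  P(flood warning | heavy upstream rainfall) = 0.74518·0.846 + 0.881254·0.154
        = 0.630422 + 0.135713 = 0.766135
Keeping only the dam release-present terms gives 0.135713, so
  P(dam release | flood warning, heavy upstream rainfall) = 0.135713 / 0.766135 ≈ 0.1771

P(dam release | flood warning, heavy upstream rainfall) ≈ 0.1771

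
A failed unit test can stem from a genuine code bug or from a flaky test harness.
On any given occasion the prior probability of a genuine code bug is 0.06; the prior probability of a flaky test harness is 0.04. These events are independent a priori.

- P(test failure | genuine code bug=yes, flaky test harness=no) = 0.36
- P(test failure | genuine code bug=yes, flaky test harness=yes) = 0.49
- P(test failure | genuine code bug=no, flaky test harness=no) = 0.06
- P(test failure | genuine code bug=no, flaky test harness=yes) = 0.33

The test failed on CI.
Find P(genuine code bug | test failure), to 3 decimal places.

P(test failure) = 0.06×0.94×0.96 + 0.33×0.94×0.04 + 0.36×0.06×0.96 + 0.49×0.06×0.04 = 0.054144 + 0.012408 + 0.020736 + 0.001176 = 0.088464
Of this, 0.021912 comes from 0.020736 + 0.001176 (the genuine code bug=true cases).
So P(genuine code bug | test failure) = 0.021912/0.088464 ≈ 0.248.

P(genuine code bug | test failure) ≈ 0.248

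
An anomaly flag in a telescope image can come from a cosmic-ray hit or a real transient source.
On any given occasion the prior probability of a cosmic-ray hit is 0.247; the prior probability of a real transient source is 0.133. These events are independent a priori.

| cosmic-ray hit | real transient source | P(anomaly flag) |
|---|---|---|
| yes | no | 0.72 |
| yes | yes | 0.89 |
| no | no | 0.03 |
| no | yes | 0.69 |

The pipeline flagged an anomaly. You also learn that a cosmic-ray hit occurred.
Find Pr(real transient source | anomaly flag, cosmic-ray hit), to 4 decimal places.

Pr(real transient source | anomaly flag, cosmic-ray hit) ≈ 0.1594

Weight on real transient source=true, given the evidence: 0.89×0.133 = 0.118370
The normalizing constant is 0.72×0.867 + 0.89×0.133 = 0.742610
P(real transient source | anomaly flag, cosmic-ray hit) = 0.118370/0.742610 ≈ 0.1594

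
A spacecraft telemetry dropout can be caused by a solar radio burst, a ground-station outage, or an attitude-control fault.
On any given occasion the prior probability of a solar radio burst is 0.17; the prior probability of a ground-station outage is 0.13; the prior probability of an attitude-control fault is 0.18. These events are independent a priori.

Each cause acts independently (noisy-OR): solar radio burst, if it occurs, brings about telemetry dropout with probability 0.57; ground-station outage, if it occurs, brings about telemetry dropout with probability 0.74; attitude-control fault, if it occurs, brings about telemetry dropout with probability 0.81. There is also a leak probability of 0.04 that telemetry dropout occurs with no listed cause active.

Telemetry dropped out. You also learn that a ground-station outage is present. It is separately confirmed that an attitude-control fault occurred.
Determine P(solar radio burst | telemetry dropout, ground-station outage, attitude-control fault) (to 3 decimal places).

Under noisy-OR, P(telemetry dropout | causes) = 1 − (1−0.04)·∏(1−qᵢ) over the active causes.
Weight on solar radio burst=true, given the evidence: 0.979608·0.17 = 0.166533
Denominator P(telemetry dropout | ground-station outage, attitude-control fault): 0.952576·0.83 + 0.979608·0.17 = 0.957171
Posterior = 0.166533 / 0.957171 ≈ 0.174

P(solar radio burst | telemetry dropout, ground-station outage, attitude-control fault) ≈ 0.174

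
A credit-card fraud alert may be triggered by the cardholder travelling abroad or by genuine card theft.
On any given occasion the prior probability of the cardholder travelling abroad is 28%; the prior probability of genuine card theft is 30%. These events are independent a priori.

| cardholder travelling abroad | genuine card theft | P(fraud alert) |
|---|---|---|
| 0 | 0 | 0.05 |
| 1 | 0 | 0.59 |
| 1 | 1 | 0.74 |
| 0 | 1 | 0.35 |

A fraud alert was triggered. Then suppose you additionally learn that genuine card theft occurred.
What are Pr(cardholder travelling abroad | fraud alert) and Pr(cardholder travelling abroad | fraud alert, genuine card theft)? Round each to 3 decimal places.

Numerator (weight on configurations with cardholder travelling abroad): 0.115640 + 0.062160 = 0.177800
The normalizing constant is 0.05·0.72·0.7 + 0.35·0.72·0.3 + 0.59·0.28·0.7 + 0.74·0.28·0.3 = 0.278600
P(cardholder travelling abroad | fraud alert) = 0.177800/0.278600 ≈ 0.638

With the extra evidence:
Sum P(fraud alert|·) weighted by the priors over both values of cardholder travelling abroad:
  P(fraud alert | genuine card theft) = 0.35×0.72 + 0.74×0.28
        = 0.252000 + 0.207200 = 0.459200
Configurations with cardholder travelling abroad contribute 0.207200, so
  P(cardholder travelling abroad | fraud alert, genuine card theft) = 0.207200 / 0.459200 ≈ 0.451
The drop from 0.638 to 0.451 is the explaining-away (discounting) effect.

Pr(cardholder travelling abroad | fraud alert) ≈ 0.638; Pr(cardholder travelling abroad | fraud alert, genuine card theft) ≈ 0.451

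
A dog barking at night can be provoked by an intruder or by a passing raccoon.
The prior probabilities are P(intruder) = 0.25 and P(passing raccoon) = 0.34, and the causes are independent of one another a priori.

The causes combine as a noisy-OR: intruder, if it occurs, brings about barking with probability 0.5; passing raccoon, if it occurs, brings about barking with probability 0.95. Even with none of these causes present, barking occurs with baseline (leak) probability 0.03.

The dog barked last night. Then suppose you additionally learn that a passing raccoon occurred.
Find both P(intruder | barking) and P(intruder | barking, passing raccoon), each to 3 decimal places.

Under noisy-OR, P(barking | causes) = 1 − (1−0.03)·∏(1−qᵢ) over the active causes.
P(barking) = 0.03·0.75·0.66 + 0.9515·0.75·0.34 + 0.515·0.25·0.66 + 0.97575·0.25·0.34 = 0.014850 + 0.242633 + 0.084975 + 0.082939 = 0.425397
The intruder-present share is 0.084975 + 0.082939 = 0.167914.
Hence the posterior is 0.167914/0.425397 ≈ 0.395.

With the extra evidence:
By total probability over both values of intruder:
  P(barking | passing raccoon) = 0.9515×0.75 + 0.97575×0.25
        = 0.713625 + 0.243938 = 0.957563
Keeping only the intruder-present terms gives 0.243938, so
  P(intruder | barking, passing raccoon) = 0.243938 / 0.957563 ≈ 0.255
— passing raccoon explains away the evidence for intruder.

P(intruder | barking) ≈ 0.395; P(intruder | barking, passing raccoon) ≈ 0.255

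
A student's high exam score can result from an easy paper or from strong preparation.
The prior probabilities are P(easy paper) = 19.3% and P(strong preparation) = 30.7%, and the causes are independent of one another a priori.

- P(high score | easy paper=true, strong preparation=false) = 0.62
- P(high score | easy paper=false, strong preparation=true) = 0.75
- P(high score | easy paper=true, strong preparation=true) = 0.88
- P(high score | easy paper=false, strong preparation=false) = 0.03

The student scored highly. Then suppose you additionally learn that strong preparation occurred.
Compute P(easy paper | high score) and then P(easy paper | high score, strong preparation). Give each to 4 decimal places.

Enumerate the 4 (easy paper, strong preparation) configurations and weight by the priors:
  P(high score) = 0.03*0.807*0.693 + 0.75*0.807*0.307 + 0.62*0.193*0.693 + 0.88*0.193*0.307
        = 0.016778 + 0.185812 + 0.082924 + 0.052141 = 0.337655
Keeping only the easy paper-present terms gives 0.135065, so
  P(easy paper | high score) = 0.135065 / 0.337655 ≈ 0.4000

With the extra evidence:
P(high score | strong preparation) = 0.75*0.807 + 0.88*0.193 = 0.605250 + 0.169840 = 0.775090
Of this, 0.169840 comes from 0.88*0.193 (the easy paper=true cases).
P(easy paper | high score, strong preparation) = 0.169840 / 0.775090 ≈ 0.2191
Conditioning on strong preparation lowers the posterior on easy paper: the classic explaining-away effect in a common-effect structure.

P(easy paper | high score) ≈ 0.4000; P(easy paper | high score, strong preparation) ≈ 0.2191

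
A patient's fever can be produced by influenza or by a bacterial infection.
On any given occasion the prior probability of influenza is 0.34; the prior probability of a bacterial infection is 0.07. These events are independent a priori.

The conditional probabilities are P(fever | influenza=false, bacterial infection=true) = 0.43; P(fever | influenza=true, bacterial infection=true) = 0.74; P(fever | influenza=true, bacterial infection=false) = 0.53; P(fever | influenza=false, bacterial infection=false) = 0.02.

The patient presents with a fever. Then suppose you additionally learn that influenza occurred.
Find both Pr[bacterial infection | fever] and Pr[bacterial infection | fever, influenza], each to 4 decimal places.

Pr[bacterial infection | fever] ≈ 0.1724; Pr[bacterial infection | fever, influenza] ≈ 0.0951

Enumerate the 4 (influenza, bacterial infection) configurations and weight by the priors:
  P(fever) = 0.02*0.66*0.93 + 0.43*0.66*0.07 + 0.53*0.34*0.93 + 0.74*0.34*0.07
        = 0.012276 + 0.019866 + 0.167586 + 0.017612 = 0.217340
Configurations with bacterial infection contribute 0.037478, so
  P(bacterial infection | fever) = 0.037478 / 0.217340 ≈ 0.1724

With the extra evidence:
By total probability over both values of bacterial infection:
  P(fever | influenza) = 0.53·0.93 + 0.74·0.07
        = 0.492900 + 0.051800 = 0.544700
Keeping only the bacterial infection-present terms gives 0.051800, so
  P(bacterial infection | fever, influenza) = 0.051800 / 0.544700 ≈ 0.0951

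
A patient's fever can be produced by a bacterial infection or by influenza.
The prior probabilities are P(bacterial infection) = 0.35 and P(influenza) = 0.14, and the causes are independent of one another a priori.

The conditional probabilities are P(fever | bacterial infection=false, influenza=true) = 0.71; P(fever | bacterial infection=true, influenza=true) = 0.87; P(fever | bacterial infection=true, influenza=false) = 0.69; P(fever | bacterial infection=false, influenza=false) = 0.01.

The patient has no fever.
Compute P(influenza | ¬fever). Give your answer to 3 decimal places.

P(¬fever) = 0.99*0.65*0.86 + 0.29*0.65*0.14 + 0.31*0.35*0.86 + 0.13*0.35*0.14 = 0.553410 + 0.026390 + 0.093310 + 0.006370 = 0.679480
The influenza-present share is 0.026390 + 0.006370 = 0.032760.
So P(influenza | ¬fever) = 0.032760/0.679480 ≈ 0.048.

P(influenza | ¬fever) ≈ 0.048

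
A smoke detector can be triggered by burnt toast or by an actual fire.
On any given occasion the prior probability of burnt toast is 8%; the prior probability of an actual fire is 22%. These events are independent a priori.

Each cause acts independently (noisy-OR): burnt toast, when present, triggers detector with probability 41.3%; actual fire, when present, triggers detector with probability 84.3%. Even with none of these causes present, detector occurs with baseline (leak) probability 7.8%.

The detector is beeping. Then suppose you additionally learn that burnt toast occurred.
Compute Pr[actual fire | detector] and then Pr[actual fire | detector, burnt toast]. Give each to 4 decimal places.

Pr[actual fire | detector] ≈ 0.6910; Pr[actual fire | detector, burnt toast] ≈ 0.3600

Under noisy-OR, P(detector | causes) = 1 − (1−0.078)·∏(1−qᵢ) over the active causes.
Numerator (weight on configurations with actual fire): 0.173102 + 0.016105 = 0.189207
The normalizing constant is 0.078×0.92×0.78 + 0.855246×0.92×0.22 + 0.458786×0.08×0.78 + 0.915029×0.08×0.22 = 0.273808
Posterior = 0.189207 / 0.273808 ≈ 0.6910

Now condition on the additional information:
Enumerate both values of actual fire and weight by the priors:
  P(detector | burnt toast) = 0.458786×0.78 + 0.915029×0.22
        = 0.357853 + 0.201306 = 0.559159
Keeping only the actual fire-present terms gives 0.201306, so
  P(actual fire | detector, burnt toast) = 0.201306 / 0.559159 ≈ 0.3600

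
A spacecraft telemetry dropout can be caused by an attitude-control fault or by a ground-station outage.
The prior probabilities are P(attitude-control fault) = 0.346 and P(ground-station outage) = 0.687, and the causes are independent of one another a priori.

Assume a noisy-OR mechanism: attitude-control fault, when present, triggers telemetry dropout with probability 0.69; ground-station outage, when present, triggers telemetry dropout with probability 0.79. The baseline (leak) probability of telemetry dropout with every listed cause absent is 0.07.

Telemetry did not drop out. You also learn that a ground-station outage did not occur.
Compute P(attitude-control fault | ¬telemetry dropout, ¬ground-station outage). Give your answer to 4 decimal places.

P(attitude-control fault | ¬telemetry dropout, ¬ground-station outage) ≈ 0.1409

Under noisy-OR, P(telemetry dropout | causes) = 1 − (1−0.07)·∏(1−qᵢ) over the active causes.
P(¬telemetry dropout | ¬ground-station outage) = 0.93*0.654 + 0.2883*0.346 = 0.608220 + 0.099752 = 0.707972
Of this, 0.099752 comes from 0.2883*0.346 (the attitude-control fault=true cases).
Hence the posterior is 0.099752/0.707972 ≈ 0.1409.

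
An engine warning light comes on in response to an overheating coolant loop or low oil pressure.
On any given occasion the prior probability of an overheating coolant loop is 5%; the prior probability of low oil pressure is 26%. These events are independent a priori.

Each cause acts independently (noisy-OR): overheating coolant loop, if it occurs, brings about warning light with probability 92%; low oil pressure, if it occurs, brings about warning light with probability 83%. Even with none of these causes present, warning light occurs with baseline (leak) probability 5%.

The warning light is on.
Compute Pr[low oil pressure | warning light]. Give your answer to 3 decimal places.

Pr[low oil pressure | warning light] ≈ 0.760

Under noisy-OR, P(warning light | causes) = 1 − (1−0.05)·∏(1−qᵢ) over the active causes.
Weight on low oil pressure=true, given the evidence: 0.207110 + 0.012832 = 0.219942
The normalizing constant is 0.05×0.95×0.74 + 0.8385×0.95×0.26 + 0.924×0.05×0.74 + 0.98708×0.05×0.26 = 0.289280
Posterior = 0.219942 / 0.289280 ≈ 0.760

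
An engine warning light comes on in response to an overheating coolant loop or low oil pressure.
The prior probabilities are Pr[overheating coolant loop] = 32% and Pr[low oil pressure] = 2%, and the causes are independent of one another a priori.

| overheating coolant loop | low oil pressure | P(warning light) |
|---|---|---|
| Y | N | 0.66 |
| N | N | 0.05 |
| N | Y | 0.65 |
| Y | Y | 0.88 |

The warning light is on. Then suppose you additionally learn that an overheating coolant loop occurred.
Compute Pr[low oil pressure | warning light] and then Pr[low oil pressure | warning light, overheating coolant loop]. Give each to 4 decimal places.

Pr[low oil pressure | warning light] ≈ 0.0568; Pr[low oil pressure | warning light, overheating coolant loop] ≈ 0.0265

P(warning light) = 0.05·0.68·0.98 + 0.65·0.68·0.02 + 0.66·0.32·0.98 + 0.88·0.32·0.02 = 0.033320 + 0.008840 + 0.206976 + 0.005632 = 0.254768
Of this, 0.014472 comes from 0.008840 + 0.005632 (the low oil pressure=true cases).
So P(low oil pressure | warning light) = 0.014472/0.254768 ≈ 0.0568.

Now condition on the additional information:
P(warning light | overheating coolant loop) = 0.66·0.98 + 0.88·0.02 = 0.646800 + 0.017600 = 0.664400
The low oil pressure-present share is 0.88·0.02 = 0.017600.
P(low oil pressure | warning light, overheating coolant loop) = 0.017600 / 0.664400 ≈ 0.0265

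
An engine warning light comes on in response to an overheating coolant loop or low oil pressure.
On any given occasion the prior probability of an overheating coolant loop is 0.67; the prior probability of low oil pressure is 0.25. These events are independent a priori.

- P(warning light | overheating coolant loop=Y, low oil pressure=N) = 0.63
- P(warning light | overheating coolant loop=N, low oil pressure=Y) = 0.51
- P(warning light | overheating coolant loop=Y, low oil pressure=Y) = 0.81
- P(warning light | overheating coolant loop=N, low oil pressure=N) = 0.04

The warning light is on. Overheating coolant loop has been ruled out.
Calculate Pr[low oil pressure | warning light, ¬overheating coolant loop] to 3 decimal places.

Weight on low oil pressure=true, given the evidence: 0.51×0.25 = 0.127500
Normalizer over all consistent configurations: 0.04×0.75 + 0.51×0.25 = 0.157500
P(low oil pressure | warning light, ¬overheating coolant loop) = 0.127500/0.157500 ≈ 0.810

Pr[low oil pressure | warning light, ¬overheating coolant loop] ≈ 0.810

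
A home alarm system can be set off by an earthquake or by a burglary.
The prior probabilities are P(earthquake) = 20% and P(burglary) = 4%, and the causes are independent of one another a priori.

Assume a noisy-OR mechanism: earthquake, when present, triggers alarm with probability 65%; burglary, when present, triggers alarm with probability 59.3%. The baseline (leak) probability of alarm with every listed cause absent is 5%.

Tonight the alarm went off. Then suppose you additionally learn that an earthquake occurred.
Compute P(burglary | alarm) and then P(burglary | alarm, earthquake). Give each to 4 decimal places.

Under noisy-OR, P(alarm | causes) = 1 − (1−0.05)·∏(1−qᵢ) over the active causes.
P(alarm) = 0.05*0.8*0.96 + 0.61335*0.8*0.04 + 0.6675*0.2*0.96 + 0.864672*0.2*0.04 = 0.038400 + 0.019627 + 0.128160 + 0.006917 = 0.193104
The burglary-present share is 0.019627 + 0.006917 = 0.026544.
So P(burglary | alarm) = 0.026544/0.193104 ≈ 0.1375.

With the extra evidence:
By total probability over both values of burglary:
  P(alarm | earthquake) = 0.6675·0.96 + 0.864672·0.04
        = 0.640800 + 0.034587 = 0.675387
The terms with burglary present sum to 0.034587, so
  P(burglary | alarm, earthquake) = 0.034587 / 0.675387 ≈ 0.0512
Conditioning on earthquake lowers the posterior on burglary: the classic explaining-away effect in a common-effect structure.

P(burglary | alarm) ≈ 0.1375; P(burglary | alarm, earthquake) ≈ 0.0512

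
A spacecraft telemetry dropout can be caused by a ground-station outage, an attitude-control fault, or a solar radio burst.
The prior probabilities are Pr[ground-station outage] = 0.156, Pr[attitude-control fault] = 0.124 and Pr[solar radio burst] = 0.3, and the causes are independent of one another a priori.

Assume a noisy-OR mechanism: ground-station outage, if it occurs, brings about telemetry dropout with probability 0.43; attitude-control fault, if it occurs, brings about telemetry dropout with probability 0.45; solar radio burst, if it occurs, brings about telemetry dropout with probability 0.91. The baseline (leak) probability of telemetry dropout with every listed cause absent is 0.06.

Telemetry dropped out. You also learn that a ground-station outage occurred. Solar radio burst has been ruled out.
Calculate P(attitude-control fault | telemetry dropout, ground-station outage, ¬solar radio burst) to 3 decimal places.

Under noisy-OR, P(telemetry dropout | causes) = 1 − (1−0.06)·∏(1−qᵢ) over the active causes.
Weight on attitude-control fault=true, given the evidence: 0.70531·0.124 = 0.087458
Denominator P(telemetry dropout | ground-station outage, ¬solar radio burst): 0.4642·0.876 + 0.70531·0.124 = 0.494097
P(attitude-control fault | telemetry dropout, ground-station outage, ¬solar radio burst) = 0.087458/0.494097 ≈ 0.177

P(attitude-control fault | telemetry dropout, ground-station outage, ¬solar radio burst) ≈ 0.177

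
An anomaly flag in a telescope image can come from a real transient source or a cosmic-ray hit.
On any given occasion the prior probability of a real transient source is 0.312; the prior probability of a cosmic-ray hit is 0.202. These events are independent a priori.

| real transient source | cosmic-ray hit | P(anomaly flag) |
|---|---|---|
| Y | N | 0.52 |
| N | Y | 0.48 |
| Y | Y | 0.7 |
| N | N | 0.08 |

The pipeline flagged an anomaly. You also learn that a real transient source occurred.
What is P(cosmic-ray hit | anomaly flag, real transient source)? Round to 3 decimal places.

Enumerate both values of cosmic-ray hit and weight by the priors:
  P(anomaly flag | real transient source) = 0.52*0.798 + 0.7*0.202
        = 0.414960 + 0.141400 = 0.556360
The terms with cosmic-ray hit present sum to 0.141400, so
  P(cosmic-ray hit | anomaly flag, real transient source) = 0.141400 / 0.556360 ≈ 0.254

P(cosmic-ray hit | anomaly flag, real transient source) ≈ 0.254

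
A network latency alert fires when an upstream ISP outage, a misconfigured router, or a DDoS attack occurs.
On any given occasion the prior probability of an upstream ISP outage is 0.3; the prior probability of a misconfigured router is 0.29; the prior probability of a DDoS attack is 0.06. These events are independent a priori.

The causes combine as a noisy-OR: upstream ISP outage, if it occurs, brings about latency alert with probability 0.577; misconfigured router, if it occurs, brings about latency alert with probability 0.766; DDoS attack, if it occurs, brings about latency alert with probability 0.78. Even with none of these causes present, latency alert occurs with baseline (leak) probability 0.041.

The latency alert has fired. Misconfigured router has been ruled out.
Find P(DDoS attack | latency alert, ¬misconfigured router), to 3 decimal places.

P(DDoS attack | latency alert, ¬misconfigured router) ≈ 0.203

Under noisy-OR, P(latency alert | causes) = 1 − (1−0.041)·∏(1−qᵢ) over the active causes.
Weight on DDoS attack=true, given the evidence: 0.033139 + 0.016394 = 0.049533
Normalizer over all consistent configurations: 0.041*0.7*0.94 + 0.78902*0.7*0.06 + 0.594343*0.3*0.94 + 0.910755*0.3*0.06 = 0.244116
P(DDoS attack | latency alert, ¬misconfigured router) = 0.049533/0.244116 ≈ 0.203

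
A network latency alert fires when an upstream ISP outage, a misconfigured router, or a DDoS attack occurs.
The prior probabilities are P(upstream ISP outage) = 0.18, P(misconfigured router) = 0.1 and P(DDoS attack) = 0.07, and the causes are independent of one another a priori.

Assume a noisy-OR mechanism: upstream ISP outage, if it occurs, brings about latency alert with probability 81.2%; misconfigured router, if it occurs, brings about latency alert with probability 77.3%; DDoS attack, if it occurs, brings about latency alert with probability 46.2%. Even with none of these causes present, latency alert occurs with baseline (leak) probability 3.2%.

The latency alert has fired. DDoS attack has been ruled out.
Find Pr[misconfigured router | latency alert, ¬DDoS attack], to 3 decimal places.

Under noisy-OR, P(latency alert | causes) = 1 − (1−0.032)·∏(1−qᵢ) over the active causes.
P(latency alert | ¬DDoS attack) = 0.032·0.82·0.9 + 0.780264·0.82·0.1 + 0.818016·0.18·0.9 + 0.95869·0.18·0.1 = 0.023616 + 0.063982 + 0.132519 + 0.017256 = 0.237373
The misconfigured router-present share is 0.063982 + 0.017256 = 0.081238.
So P(misconfigured router | latency alert, ¬DDoS attack) = 0.081238/0.237373 ≈ 0.342.

Pr[misconfigured router | latency alert, ¬DDoS attack] ≈ 0.342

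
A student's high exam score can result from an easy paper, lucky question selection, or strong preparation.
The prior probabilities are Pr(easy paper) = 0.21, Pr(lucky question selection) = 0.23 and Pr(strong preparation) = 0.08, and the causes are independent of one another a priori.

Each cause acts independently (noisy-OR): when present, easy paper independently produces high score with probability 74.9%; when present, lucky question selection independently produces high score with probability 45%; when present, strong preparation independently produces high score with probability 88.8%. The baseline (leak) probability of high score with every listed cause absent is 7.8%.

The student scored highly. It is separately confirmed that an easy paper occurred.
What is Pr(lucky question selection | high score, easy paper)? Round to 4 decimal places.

Pr(lucky question selection | high score, easy paper) ≈ 0.2512

Under noisy-OR, P(high score | causes) = 1 − (1−0.078)·∏(1−qᵢ) over the active causes.
Sum P(high score|·) weighted by the priors over the 4 (lucky question selection, strong preparation) configurations:
  P(high score | easy paper) = 0.768578*0.77*0.92 + 0.974081*0.77*0.08 + 0.872718*0.23*0.92 + 0.985744*0.23*0.08
        = 0.544461 + 0.060003 + 0.184667 + 0.018138 = 0.807269
Configurations with lucky question selection contribute 0.202805, so
  P(lucky question selection | high score, easy paper) = 0.202805 / 0.807269 ≈ 0.2512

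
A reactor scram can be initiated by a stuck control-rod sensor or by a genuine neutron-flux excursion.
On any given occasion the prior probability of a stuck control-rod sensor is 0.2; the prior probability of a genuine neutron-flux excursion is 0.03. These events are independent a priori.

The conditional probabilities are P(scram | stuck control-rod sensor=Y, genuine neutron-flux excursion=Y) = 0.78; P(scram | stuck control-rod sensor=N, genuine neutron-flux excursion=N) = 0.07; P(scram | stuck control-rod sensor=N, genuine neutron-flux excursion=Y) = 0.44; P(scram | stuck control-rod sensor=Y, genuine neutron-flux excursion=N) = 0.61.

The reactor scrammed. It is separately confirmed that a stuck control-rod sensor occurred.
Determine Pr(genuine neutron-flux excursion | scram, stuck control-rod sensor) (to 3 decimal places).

Pr(genuine neutron-flux excursion | scram, stuck control-rod sensor) ≈ 0.038

Numerator (weight on configurations with genuine neutron-flux excursion): 0.78*0.03 = 0.023400
The normalizing constant is 0.61*0.97 + 0.78*0.03 = 0.615100
Posterior = 0.023400 / 0.615100 ≈ 0.038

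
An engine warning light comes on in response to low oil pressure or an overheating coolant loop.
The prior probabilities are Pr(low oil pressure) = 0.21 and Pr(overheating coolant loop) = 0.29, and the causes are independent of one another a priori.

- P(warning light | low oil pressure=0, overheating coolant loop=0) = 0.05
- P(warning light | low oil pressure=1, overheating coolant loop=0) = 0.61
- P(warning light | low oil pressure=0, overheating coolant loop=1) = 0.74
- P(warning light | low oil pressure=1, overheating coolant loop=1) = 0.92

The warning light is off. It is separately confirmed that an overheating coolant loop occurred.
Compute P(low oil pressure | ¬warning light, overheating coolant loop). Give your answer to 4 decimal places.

Numerator (weight on configurations with low oil pressure): 0.08*0.21 = 0.016800
Denominator P(¬warning light | overheating coolant loop): 0.26*0.79 + 0.08*0.21 = 0.222200
P(low oil pressure | ¬warning light, overheating coolant loop) = 0.016800/0.222200 ≈ 0.0756

P(low oil pressure | ¬warning light, overheating coolant loop) ≈ 0.0756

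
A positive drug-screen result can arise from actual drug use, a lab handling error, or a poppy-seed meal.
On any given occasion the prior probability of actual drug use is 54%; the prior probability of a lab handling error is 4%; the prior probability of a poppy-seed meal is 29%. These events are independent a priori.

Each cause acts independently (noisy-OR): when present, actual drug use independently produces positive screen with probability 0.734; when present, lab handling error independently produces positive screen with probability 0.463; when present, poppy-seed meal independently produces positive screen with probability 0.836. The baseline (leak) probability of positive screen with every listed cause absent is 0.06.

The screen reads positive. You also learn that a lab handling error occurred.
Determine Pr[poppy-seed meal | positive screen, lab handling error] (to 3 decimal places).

Under noisy-OR, P(positive screen | causes) = 1 − (1−0.06)·∏(1−qᵢ) over the active causes.
For the numerator, keep only poppy-seed meal=true terms: 0.122357 + 0.153152 = 0.275509
Denominator P(positive screen | lab handling error): 0.49522*0.46*0.71 + 0.917216*0.46*0.29 + 0.865729*0.54*0.71 + 0.977979*0.54*0.29 = 0.769168
Posterior = 0.275509 / 0.769168 ≈ 0.358

Pr[poppy-seed meal | positive screen, lab handling error] ≈ 0.358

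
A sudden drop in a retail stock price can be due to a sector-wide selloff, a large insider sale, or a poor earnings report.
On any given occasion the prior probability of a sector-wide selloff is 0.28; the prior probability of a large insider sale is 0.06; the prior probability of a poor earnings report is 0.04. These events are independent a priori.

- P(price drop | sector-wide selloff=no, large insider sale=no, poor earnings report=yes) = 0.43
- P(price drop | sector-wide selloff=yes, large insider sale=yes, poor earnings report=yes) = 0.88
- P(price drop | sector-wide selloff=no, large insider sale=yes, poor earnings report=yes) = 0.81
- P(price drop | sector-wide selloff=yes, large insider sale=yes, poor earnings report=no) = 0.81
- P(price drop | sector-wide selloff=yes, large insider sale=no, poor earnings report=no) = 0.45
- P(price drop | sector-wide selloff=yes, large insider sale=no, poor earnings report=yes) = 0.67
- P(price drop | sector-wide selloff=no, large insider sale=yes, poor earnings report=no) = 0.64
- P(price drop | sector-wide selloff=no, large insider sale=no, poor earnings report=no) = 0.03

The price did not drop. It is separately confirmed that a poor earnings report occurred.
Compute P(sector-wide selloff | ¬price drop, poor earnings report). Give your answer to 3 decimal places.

For the numerator, keep only sector-wide selloff=true terms: 0.086856 + 0.002016 = 0.088872
Denominator P(¬price drop | poor earnings report): 0.57·0.72·0.94 + 0.19·0.72·0.06 + 0.33·0.28·0.94 + 0.12·0.28·0.06 = 0.482856
Posterior = 0.088872 / 0.482856 ≈ 0.184

P(sector-wide selloff | ¬price drop, poor earnings report) ≈ 0.184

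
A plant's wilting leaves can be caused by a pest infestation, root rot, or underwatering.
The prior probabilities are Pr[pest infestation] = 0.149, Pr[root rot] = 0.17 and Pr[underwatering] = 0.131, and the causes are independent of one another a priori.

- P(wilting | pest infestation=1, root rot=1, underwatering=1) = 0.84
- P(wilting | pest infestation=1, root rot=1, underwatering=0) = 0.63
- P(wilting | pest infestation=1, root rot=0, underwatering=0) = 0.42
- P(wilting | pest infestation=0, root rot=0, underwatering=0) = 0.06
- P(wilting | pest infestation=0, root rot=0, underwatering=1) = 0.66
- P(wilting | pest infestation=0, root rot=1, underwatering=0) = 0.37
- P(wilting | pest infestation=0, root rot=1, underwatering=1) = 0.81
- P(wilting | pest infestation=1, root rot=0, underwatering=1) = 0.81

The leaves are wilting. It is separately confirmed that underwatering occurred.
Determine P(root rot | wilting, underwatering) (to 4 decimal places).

Sum P(wilting|·) weighted by the priors over the 4 (pest infestation, root rot) configurations:
  P(wilting | underwatering) = 0.66*0.851*0.83 + 0.81*0.851*0.17 + 0.81*0.149*0.83 + 0.84*0.149*0.17
        = 0.466178 + 0.117183 + 0.100173 + 0.021277 = 0.704811
The terms with root rot present sum to 0.138460, so
  P(root rot | wilting, underwatering) = 0.138460 / 0.704811 ≈ 0.1964

P(root rot | wilting, underwatering) ≈ 0.1964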